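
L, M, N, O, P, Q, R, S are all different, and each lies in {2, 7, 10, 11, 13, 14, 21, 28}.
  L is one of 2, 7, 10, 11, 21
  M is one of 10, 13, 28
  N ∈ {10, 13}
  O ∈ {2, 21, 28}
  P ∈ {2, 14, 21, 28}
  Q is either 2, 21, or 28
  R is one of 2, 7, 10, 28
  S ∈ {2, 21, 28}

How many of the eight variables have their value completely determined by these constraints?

The 8 variables draw from only 8 values {2, 7, 10, 11, 13, 14, 21, 28}, so each is used; only L can be 11, hence L = 11.
The 7 still-open variables together cover exactly {2, 7, 10, 13, 14, 21, 28} — 7 values for 7 variables — and 7 appears only in R's list, so R = 7.
The 6 still-open variables together cover exactly {2, 10, 13, 14, 21, 28} — 6 values for 6 variables — and 14 appears only in P's list, so P = 14.
The 3 variables O, Q, S are confined to {2, 21, 28}, which locks those values in; drop them from M.
Determined: L=11, P=14, R=7. The other variables each still have more than one consistent value. That makes 3.

3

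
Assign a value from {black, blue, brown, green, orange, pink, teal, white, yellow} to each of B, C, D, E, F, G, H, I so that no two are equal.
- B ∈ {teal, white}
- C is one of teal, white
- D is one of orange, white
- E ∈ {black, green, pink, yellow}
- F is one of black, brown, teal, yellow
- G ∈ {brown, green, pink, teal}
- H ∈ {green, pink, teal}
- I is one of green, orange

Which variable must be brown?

G

B and C share exactly the 2 values {teal, white}; by pigeonhole those values go to them, so strike teal, white from D, F, G, H.
D has just one choice, so D = orange. Eliminate orange elsewhere: I.
That leaves I = green. Remove green from E, G, H.
H's domain is down to {pink}, so H = pink. Eliminate pink elsewhere: E, G.
So brown goes to G.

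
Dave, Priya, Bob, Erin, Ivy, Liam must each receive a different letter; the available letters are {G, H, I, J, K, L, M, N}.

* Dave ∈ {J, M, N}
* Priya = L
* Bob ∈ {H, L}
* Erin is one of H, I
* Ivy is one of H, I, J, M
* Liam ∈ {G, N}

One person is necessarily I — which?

Priya must be L (only option left). So Bob can't be L.
Bob must be H (only option left). Remove H from Erin, Ivy.
So I goes to Erin.

Erin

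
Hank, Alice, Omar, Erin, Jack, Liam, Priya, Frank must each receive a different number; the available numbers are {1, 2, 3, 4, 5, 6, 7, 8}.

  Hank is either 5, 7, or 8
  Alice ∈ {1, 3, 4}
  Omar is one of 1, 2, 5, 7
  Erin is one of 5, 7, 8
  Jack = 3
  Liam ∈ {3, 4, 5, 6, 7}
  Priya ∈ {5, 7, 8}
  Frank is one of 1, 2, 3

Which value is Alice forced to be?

4

Jack's domain is down to {3}, so Jack = 3. Strike 3 from Alice, Liam, Frank.
The 7 still-open variables draw from only 7 values {1, 2, 4, 5, 6, 7, 8}, so each is used; only Liam can be 6, hence Liam = 6.
The 6 still-open variables draw from only 6 values {1, 2, 4, 5, 7, 8}, so each is used; only Alice can be 4, hence Alice = 4.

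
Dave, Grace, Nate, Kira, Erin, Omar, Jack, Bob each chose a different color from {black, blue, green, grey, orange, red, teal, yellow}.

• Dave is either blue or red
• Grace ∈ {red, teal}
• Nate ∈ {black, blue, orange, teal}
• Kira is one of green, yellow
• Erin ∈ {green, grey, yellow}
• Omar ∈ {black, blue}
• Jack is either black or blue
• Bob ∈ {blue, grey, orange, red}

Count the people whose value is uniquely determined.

4

Omar and Jack between them cover only {black, blue} — a naked pair. Remove those values from Dave, Nate, Bob.
Dave has just one choice, so Dave = red. Strike red from Grace, Bob.
Grace has just one choice, so Grace = teal. So Nate can't be teal.
That leaves Nate = orange. Strike orange from Bob.
Bob must be grey (only option left). Remove grey from Erin.
Determined: Dave=red, Grace=teal, Nate=orange, Bob=grey. The other people each still have more than one consistent value. That makes 4.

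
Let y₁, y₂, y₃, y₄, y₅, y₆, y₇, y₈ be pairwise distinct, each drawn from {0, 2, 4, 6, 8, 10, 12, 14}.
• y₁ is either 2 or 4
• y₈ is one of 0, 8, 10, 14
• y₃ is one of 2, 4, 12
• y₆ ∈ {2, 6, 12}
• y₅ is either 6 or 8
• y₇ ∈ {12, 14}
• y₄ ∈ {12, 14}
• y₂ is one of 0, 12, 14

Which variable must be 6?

y₆

The 8 variables draw from only 8 values {0, 2, 4, 6, 8, 10, 12, 14}, so each is used; only y₈ can be 10, hence y₈ = 10.
The 7 still-open variables draw from only 7 values {0, 2, 4, 6, 8, 12, 14}, so each is used; only y₂ can be 0, hence y₂ = 0.
The 6 still-open variables together cover exactly {2, 4, 6, 8, 12, 14} — 6 values for 6 variables — and 8 appears only in y₅'s list, so y₅ = 8.
Among the 5 still-open variables, 6 fits only y₆ (and all 5 values in {2, 4, 6, 12, 14} must be used), so y₆ = 6.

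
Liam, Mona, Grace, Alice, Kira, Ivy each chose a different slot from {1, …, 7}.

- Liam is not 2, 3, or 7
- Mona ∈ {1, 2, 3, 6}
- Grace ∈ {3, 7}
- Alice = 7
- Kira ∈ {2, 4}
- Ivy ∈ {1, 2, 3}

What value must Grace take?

Alice must be 7 (only option left). So Grace can't be 7.
So Grace = 3.

3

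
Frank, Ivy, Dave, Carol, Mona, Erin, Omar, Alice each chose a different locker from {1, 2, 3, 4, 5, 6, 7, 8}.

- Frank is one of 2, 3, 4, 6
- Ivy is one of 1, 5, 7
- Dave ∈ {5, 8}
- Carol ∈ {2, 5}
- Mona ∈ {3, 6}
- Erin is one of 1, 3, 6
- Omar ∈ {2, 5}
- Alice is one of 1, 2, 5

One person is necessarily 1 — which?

Alice

The 8 variables draw from only 8 values {1, 2, 3, 4, 5, 6, 7, 8}, so each is used; only Frank can be 4, hence Frank = 4.
Among the 7 still-open variables, 7 fits only Ivy (and all 7 values in {1, 2, 3, 5, 6, 7, 8} must be used), so Ivy = 7.
Among the 6 still-open variables, 8 fits only Dave (and all 6 values in {1, 2, 3, 5, 6, 8} must be used), so Dave = 8.
Carol and Omar between them cover only {2, 5} — a naked pair. Remove those values from Alice.
So 1 goes to Alice.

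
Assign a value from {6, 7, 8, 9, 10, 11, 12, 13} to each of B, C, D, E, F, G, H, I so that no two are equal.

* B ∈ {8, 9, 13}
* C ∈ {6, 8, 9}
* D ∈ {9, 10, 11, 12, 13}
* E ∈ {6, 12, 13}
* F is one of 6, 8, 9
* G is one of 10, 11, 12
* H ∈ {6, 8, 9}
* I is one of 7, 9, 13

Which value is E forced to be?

The 8 variables together cover exactly {6, 7, 8, 9, 10, 11, 12, 13} — 8 values for 8 variables — and 7 appears only in I's list, so I = 7.
C, F, H between them cover only {6, 8, 9} — a naked triple. Remove those values from B, D, E.
That leaves B = 13. Eliminate 13 elsewhere: D, E.
So E = 12.

12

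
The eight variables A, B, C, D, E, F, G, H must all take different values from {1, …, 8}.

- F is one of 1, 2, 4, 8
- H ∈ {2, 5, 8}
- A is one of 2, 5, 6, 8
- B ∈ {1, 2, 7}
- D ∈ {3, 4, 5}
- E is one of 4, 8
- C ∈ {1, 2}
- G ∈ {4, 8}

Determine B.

The 8 variables draw from only 8 values {1, 2, 3, 4, 5, 6, 7, 8}, so each is used; only D can be 3, hence D = 3.
Among the 7 still-open variables, 6 fits only A (and all 7 values in {1, 2, 4, 5, 6, 7, 8} must be used), so A = 6.
The 6 still-open variables together cover exactly {1, 2, 4, 5, 7, 8} — 6 values for 6 variables — and 5 appears only in H's list, so H = 5.
The 5 still-open variables draw from only 5 values {1, 2, 4, 7, 8}, so each is used; only B can be 7, hence B = 7.

7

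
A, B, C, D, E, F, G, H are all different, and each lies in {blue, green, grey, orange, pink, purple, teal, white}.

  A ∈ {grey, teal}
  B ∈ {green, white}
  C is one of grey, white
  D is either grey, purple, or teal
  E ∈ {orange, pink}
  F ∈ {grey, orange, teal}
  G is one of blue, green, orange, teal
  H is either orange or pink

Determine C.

white

Among the 8 variables, blue fits only G (and all 8 values in {blue, green, grey, orange, pink, purple, teal, white} must be used), so G = blue.
Among the 7 still-open variables, green fits only B (and all 7 values in {green, grey, orange, pink, purple, teal, white} must be used), so B = green.
The 6 still-open variables draw from only 6 values {grey, orange, pink, purple, teal, white}, so each is used; only D can be purple, hence D = purple.
The 5 still-open variables draw from only 5 values {grey, orange, pink, teal, white}, so each is used; only C can be white, hence C = white.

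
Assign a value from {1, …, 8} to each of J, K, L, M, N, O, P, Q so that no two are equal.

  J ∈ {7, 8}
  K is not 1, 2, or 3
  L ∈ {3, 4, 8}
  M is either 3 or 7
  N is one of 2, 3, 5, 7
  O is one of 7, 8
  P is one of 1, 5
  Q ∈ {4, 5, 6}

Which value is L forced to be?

The 8 variables together cover exactly {1, 2, 3, 4, 5, 6, 7, 8} — 8 values for 8 variables — and 1 appears only in P's list, so P = 1.
The 7 still-open variables draw from only 7 values {2, 3, 4, 5, 6, 7, 8}, so each is used; only N can be 2, hence N = 2.
The 2 variables J and O are confined to {7, 8}, which locks those values in; drop them from K, L, M.
That leaves M = 3. So L can't be 3.
So L = 4.

4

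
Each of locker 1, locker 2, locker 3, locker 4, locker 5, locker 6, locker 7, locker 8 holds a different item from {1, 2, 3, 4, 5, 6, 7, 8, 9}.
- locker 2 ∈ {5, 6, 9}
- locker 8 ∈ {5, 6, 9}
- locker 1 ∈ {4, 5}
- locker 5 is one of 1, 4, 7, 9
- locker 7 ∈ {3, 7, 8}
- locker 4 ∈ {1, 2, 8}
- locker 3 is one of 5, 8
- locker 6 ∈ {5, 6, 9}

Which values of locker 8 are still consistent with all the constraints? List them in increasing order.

locker 2, locker 6, locker 8 between them cover only {5, 6, 9} — a naked triple. Remove those values from locker 1, locker 3, locker 5.
locker 1 must be 4 (only option left). So locker 5 can't be 4.
That leaves locker 3 = 8. So locker 4, locker 7 can't be 8.
No further eliminations apply; locker 8 can still be any of 5, 6, 9.

5, 6, 9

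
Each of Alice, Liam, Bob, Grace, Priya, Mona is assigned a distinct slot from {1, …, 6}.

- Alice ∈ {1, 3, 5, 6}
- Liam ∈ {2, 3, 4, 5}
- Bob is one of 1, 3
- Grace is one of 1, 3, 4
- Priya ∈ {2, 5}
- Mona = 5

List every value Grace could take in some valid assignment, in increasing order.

1, 3, 4

Mona must be 5 (only option left). So Alice, Liam, Priya can't be 5.
Priya must be 2 (only option left). Eliminate 2 elsewhere: Liam.
Among the 4 still-open variables, 6 fits only Alice (and all 4 values in {1, 3, 4, 6} must be used), so Alice = 6.
No further eliminations apply; Grace can still be any of 1, 3, 4.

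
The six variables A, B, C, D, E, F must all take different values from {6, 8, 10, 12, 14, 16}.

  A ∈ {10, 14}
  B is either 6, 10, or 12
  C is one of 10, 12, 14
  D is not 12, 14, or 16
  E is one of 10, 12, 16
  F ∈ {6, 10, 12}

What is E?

Among the 6 variables, 8 fits only D (and all 6 values in {6, 8, 10, 12, 14, 16} must be used), so D = 8.
The 5 still-open variables draw from only 5 values {6, 10, 12, 14, 16}, so each is used; only E can be 16, hence E = 16.

16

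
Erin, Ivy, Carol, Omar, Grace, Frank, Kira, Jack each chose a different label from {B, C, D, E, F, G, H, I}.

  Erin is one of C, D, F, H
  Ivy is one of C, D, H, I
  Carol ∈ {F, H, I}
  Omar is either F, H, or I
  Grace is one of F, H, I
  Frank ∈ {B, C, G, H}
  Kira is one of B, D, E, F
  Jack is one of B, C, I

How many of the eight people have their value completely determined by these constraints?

3

Among the 8 variables, E fits only Kira (and all 8 values in {B, C, D, E, F, G, H, I} must be used), so Kira = E.
Among the 7 still-open variables, G fits only Frank (and all 7 values in {B, C, D, F, G, H, I} must be used), so Frank = G.
The 6 still-open variables together cover exactly {B, C, D, F, H, I} — 6 values for 6 variables — and B appears only in Jack's list, so Jack = B.
Carol, Omar, Grace between them cover only {F, H, I} — a naked triple. Remove those values from Erin, Ivy.
Determined: Frank=G, Kira=E, Jack=B. The other people each still have more than one consistent value. That makes 3.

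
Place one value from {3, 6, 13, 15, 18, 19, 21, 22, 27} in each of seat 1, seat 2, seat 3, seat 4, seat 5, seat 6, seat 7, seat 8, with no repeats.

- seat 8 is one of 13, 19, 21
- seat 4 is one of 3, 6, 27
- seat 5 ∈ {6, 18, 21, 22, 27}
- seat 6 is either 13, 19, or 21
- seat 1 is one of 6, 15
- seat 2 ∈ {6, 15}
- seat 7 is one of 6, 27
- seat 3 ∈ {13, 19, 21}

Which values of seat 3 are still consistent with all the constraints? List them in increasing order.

The 2 variables seat 1 and seat 2 are confined to {6, 15}, which locks those values in; drop them from seat 4, seat 5, seat 7.
seat 7 must be 27 (only option left). So seat 4, seat 5 can't be 27.
seat 4 has just one choice, so seat 4 = 3.
seat 3, seat 6, seat 8 between them cover only {13, 19, 21} — a naked triple. Remove those values from seat 5.
No further eliminations apply; seat 3 can still be any of 13, 19, 21.

13, 19, 21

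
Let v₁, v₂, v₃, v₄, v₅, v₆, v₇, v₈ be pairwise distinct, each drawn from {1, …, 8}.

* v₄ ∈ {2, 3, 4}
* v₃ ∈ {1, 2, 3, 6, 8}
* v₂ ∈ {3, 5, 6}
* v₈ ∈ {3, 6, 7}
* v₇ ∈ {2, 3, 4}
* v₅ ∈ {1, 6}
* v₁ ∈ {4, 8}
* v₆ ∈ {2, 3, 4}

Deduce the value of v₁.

8

The 8 variables draw from only 8 values {1, 2, 3, 4, 5, 6, 7, 8}, so each is used; only v₂ can be 5, hence v₂ = 5.
The 7 still-open variables draw from only 7 values {1, 2, 3, 4, 6, 7, 8}, so each is used; only v₈ can be 7, hence v₈ = 7.
The 3 variables v₄, v₆, v₇ are confined to {2, 3, 4}, which locks those values in; drop them from v₁, v₃.
So v₁ = 8.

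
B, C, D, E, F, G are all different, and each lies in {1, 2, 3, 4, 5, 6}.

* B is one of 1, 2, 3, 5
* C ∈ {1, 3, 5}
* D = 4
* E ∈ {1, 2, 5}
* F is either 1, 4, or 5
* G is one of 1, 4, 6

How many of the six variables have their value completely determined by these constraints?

D must be 4 (only option left). Strike 4 from F, G.
The 5 still-open variables draw from only 5 values {1, 2, 3, 5, 6}, so each is used; only G can be 6, hence G = 6.
Determined: D=4, G=6. The other variables each still have more than one consistent value. That makes 2.

2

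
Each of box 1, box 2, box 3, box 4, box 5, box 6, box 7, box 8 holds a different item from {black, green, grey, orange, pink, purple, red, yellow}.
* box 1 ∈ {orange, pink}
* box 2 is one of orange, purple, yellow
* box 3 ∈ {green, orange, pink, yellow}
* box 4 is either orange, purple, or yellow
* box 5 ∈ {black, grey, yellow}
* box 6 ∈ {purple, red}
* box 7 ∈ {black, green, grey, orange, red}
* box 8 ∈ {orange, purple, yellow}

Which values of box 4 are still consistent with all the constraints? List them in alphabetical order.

orange, purple, yellow

The 3 variables box 2, box 4, box 8 are confined to {orange, purple, yellow}, which locks those values in; drop them from box 1, box 3, box 5, box 6, box 7.
box 1's domain is down to {pink}, so box 1 = pink. Eliminate pink elsewhere: box 3.
box 3 has just one choice, so box 3 = green. Strike green from box 7.
That leaves box 6 = red. Strike red from box 7.
No further eliminations apply; box 4 can still be any of orange, purple, yellow.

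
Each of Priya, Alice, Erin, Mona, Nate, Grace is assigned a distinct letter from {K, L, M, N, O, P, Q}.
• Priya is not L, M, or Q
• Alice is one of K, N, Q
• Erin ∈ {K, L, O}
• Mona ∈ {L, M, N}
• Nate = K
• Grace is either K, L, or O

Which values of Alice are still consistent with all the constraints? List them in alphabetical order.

N, Q

Nate must be K (only option left). Eliminate K elsewhere: Priya, Alice, Erin, Grace.
The 2 variables Erin and Grace are confined to {L, O}, which locks those values in; drop them from Priya, Mona.
No further eliminations apply; Alice can still be any of N, Q.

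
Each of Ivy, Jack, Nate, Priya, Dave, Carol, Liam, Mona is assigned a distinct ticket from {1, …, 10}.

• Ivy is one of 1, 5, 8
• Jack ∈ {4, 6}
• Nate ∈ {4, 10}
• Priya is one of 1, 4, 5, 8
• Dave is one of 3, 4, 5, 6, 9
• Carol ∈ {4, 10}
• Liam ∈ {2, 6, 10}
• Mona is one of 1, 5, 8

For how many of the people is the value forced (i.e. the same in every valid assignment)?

2

Nate and Carol between them cover only {4, 10} — a naked pair. Remove those values from Jack, Priya, Dave, Liam.
Jack's domain is down to {6}, so Jack = 6. Strike 6 from Dave, Liam.
Liam's domain is down to {2}, so Liam = 2.
The 3 variables Ivy, Priya, Mona are confined to {1, 5, 8}, which locks those values in; drop them from Dave.
Determined: Jack=6, Liam=2. The other people each still have more than one consistent value. That makes 2.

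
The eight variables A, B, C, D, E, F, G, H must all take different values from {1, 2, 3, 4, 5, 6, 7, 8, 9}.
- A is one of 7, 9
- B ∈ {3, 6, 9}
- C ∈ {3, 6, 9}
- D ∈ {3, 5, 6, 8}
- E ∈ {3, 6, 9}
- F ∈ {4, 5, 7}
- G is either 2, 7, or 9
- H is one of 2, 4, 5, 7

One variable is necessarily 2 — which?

G

Among the 8 variables, 8 fits only D (and all 8 values in {2, 3, 4, 5, 6, 7, 8, 9} must be used), so D = 8.
B, C, E share exactly the 3 values {3, 6, 9}; by pigeonhole those values go to them, so strike 3, 6, 9 from A, G.
A must be 7 (only option left). So F, G, H can't be 7.
So 2 goes to G.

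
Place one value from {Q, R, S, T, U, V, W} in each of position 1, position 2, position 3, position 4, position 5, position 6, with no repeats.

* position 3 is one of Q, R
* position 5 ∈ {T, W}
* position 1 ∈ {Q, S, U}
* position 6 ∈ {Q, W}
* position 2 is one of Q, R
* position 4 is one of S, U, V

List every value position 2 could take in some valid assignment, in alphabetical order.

position 2 and position 3 between them cover only {Q, R} — a naked pair. Remove those values from position 1, position 6.
position 6 must be W (only option left). Strike W from position 5.
position 5 has just one choice, so position 5 = T.
No further eliminations apply; position 2 can still be any of Q, R.

Q, R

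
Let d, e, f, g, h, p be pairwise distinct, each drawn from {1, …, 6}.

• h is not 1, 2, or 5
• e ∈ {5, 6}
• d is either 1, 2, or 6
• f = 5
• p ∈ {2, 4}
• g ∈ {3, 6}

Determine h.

f's domain is down to {5}, so f = 5. Remove 5 from e.
e must be 6 (only option left). Remove 6 from d, g, h.
g has just one choice, so g = 3. Strike 3 from h.
So h = 4.

4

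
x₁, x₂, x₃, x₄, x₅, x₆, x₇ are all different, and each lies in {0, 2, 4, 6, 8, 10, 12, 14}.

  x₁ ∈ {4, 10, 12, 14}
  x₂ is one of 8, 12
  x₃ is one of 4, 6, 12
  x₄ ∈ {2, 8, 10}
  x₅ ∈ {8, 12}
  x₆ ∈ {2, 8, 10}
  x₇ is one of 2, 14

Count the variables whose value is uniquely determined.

The 7 variables together cover exactly {2, 4, 6, 8, 10, 12, 14} — 7 values for 7 variables — and 6 appears only in x₃'s list, so x₃ = 6.
Among the 6 still-open variables, 4 fits only x₁ (and all 6 values in {2, 4, 8, 10, 12, 14} must be used), so x₁ = 4.
The 5 still-open variables together cover exactly {2, 8, 10, 12, 14} — 5 values for 5 variables — and 14 appears only in x₇'s list, so x₇ = 14.
The 2 variables x₂ and x₅ are confined to {8, 12}, which locks those values in; drop them from x₄, x₆.
Determined: x₁=4, x₃=6, x₇=14. The other variables each still have more than one consistent value. That makes 3.

3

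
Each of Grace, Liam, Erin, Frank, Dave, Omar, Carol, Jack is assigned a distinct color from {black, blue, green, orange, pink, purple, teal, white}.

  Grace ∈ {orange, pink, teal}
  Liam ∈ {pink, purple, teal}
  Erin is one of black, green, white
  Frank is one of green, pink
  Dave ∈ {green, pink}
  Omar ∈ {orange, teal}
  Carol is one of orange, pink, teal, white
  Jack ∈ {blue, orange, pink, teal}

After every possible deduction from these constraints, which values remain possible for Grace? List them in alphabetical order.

orange, teal

Among the 8 variables, black fits only Erin (and all 8 values in {black, blue, green, orange, pink, purple, teal, white} must be used), so Erin = black.
The 7 still-open variables draw from only 7 values {blue, green, orange, pink, purple, teal, white}, so each is used; only Jack can be blue, hence Jack = blue.
The 6 still-open variables together cover exactly {green, orange, pink, purple, teal, white} — 6 values for 6 variables — and purple appears only in Liam's list, so Liam = purple.
The 5 still-open variables draw from only 5 values {green, orange, pink, teal, white}, so each is used; only Carol can be white, hence Carol = white.
The 2 variables Frank and Dave are confined to {green, pink}, which locks those values in; drop them from Grace.
No further eliminations apply; Grace can still be any of orange, teal.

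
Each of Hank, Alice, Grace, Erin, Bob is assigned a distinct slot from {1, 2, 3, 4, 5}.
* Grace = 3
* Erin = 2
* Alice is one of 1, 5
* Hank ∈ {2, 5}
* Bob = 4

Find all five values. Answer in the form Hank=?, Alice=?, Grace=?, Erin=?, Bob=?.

Grace must be 3 (only option left).
Erin's domain is down to {2}, so Erin = 2. Remove 2 from Hank.
Bob must be 4 (only option left).
Hank must be 5 (only option left). Strike 5 from Alice.
Alice must be 1 (only option left).

Hank=5, Alice=1, Grace=3, Erin=2, Bob=4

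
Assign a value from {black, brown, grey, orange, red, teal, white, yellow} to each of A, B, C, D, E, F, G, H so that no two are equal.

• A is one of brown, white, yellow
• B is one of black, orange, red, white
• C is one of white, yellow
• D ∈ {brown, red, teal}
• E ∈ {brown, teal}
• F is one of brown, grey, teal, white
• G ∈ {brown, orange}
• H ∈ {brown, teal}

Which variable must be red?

D

The 8 variables together cover exactly {black, brown, grey, orange, red, teal, white, yellow} — 8 values for 8 variables — and black appears only in B's list, so B = black.
The 7 still-open variables draw from only 7 values {brown, grey, orange, red, teal, white, yellow}, so each is used; only F can be grey, hence F = grey.
The 6 still-open variables draw from only 6 values {brown, orange, red, teal, white, yellow}, so each is used; only G can be orange, hence G = orange.
Among the 5 still-open variables, red fits only D (and all 5 values in {brown, red, teal, white, yellow} must be used), so D = red.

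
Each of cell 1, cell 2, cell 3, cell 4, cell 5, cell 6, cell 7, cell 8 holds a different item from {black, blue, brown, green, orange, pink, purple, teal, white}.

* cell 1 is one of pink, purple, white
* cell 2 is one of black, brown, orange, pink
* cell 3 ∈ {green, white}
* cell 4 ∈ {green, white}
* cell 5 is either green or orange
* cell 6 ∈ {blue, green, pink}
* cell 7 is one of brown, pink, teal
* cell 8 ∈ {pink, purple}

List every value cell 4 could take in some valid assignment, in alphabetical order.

green, white

cell 3 and cell 4 share exactly the 2 values {green, white}; by pigeonhole those values go to them, so strike green, white from cell 1, cell 5, cell 6.
cell 5's domain is down to {orange}, so cell 5 = orange. Eliminate orange elsewhere: cell 2.
cell 1 and cell 8 share exactly the 2 values {pink, purple}; by pigeonhole those values go to them, so strike pink, purple from cell 2, cell 6, cell 7.
cell 6 must be blue (only option left).
No further eliminations apply; cell 4 can still be any of green, white.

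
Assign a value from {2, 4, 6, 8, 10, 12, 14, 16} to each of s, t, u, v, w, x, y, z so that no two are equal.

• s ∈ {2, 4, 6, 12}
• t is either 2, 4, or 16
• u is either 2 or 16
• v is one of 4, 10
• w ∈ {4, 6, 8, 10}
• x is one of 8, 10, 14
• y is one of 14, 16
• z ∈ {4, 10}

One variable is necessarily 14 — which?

y

The 8 variables draw from only 8 values {2, 4, 6, 8, 10, 12, 14, 16}, so each is used; only s can be 12, hence s = 12.
The 7 still-open variables together cover exactly {2, 4, 6, 8, 10, 14, 16} — 7 values for 7 variables — and 6 appears only in w's list, so w = 6.
The 6 still-open variables draw from only 6 values {2, 4, 8, 10, 14, 16}, so each is used; only x can be 8, hence x = 8.
The 5 still-open variables draw from only 5 values {2, 4, 10, 14, 16}, so each is used; only y can be 14, hence y = 14.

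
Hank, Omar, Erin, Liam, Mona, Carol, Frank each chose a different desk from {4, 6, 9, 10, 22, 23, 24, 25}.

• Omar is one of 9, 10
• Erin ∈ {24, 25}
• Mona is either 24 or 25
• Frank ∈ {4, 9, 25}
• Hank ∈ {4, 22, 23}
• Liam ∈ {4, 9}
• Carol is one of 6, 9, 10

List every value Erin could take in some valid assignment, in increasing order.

24, 25

Erin and Mona between them cover only {24, 25} — a naked pair. Remove those values from Frank.
Liam and Frank share exactly the 2 values {4, 9}; by pigeonhole those values go to them, so strike 4, 9 from Hank, Omar, Carol.
Omar's domain is down to {10}, so Omar = 10. Strike 10 from Carol.
Carol must be 6 (only option left).
No further eliminations apply; Erin can still be any of 24, 25.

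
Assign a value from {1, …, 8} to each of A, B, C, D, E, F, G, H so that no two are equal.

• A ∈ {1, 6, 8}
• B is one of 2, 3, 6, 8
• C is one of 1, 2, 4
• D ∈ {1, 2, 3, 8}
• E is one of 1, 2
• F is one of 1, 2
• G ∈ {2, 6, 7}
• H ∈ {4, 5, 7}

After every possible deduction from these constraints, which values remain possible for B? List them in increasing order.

The 8 variables together cover exactly {1, 2, 3, 4, 5, 6, 7, 8} — 8 values for 8 variables — and 5 appears only in H's list, so H = 5.
Among the 7 still-open variables, 4 fits only C (and all 7 values in {1, 2, 3, 4, 6, 7, 8} must be used), so C = 4.
The 6 still-open variables draw from only 6 values {1, 2, 3, 6, 7, 8}, so each is used; only G can be 7, hence G = 7.
The 2 variables E and F are confined to {1, 2}, which locks those values in; drop them from A, B, D.
No further eliminations apply; B can still be any of 3, 6, 8.

3, 6, 8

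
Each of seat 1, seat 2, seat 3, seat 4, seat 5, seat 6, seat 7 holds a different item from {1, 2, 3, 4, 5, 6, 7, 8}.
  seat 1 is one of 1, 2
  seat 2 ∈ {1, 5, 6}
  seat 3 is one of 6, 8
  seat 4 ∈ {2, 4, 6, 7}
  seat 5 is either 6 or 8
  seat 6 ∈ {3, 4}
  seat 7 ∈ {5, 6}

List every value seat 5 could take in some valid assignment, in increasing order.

seat 3 and seat 5 share exactly the 2 values {6, 8}; by pigeonhole those values go to them, so strike 6, 8 from seat 2, seat 4, seat 7.
seat 7's domain is down to {5}, so seat 7 = 5. Strike 5 from seat 2.
seat 2 has just one choice, so seat 2 = 1. Strike 1 from seat 1.
That leaves seat 1 = 2. Strike 2 from seat 4.
No further eliminations apply; seat 5 can still be any of 6, 8.

6, 8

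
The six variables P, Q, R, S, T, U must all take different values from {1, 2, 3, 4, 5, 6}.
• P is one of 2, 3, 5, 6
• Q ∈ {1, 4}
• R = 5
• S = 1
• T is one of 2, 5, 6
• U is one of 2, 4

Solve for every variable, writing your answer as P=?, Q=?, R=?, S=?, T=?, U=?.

P=3, Q=4, R=5, S=1, T=6, U=2

R must be 5 (only option left). Strike 5 from P, T.
S's domain is down to {1}, so S = 1. Eliminate 1 elsewhere: Q.
Q's domain is down to {4}, so Q = 4. Remove 4 from U.
That leaves U = 2. Remove 2 from P, T.
T's domain is down to {6}, so T = 6. Eliminate 6 elsewhere: P.
P has just one choice, so P = 3.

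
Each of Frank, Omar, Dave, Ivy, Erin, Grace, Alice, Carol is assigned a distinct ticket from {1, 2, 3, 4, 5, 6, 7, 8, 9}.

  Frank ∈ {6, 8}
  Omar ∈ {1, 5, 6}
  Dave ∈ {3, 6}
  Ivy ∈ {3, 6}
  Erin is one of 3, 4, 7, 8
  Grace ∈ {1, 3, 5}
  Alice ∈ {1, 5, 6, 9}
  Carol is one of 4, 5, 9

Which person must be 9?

Alice

Among the 8 variables, 7 fits only Erin (and all 8 values in {1, 3, 4, 5, 6, 7, 8, 9} must be used), so Erin = 7.
The 7 still-open variables draw from only 7 values {1, 3, 4, 5, 6, 8, 9}, so each is used; only Carol can be 4, hence Carol = 4.
The 6 still-open variables together cover exactly {1, 3, 5, 6, 8, 9} — 6 values for 6 variables — and 8 appears only in Frank's list, so Frank = 8.
Among the 5 still-open variables, 9 fits only Alice (and all 5 values in {1, 3, 5, 6, 9} must be used), so Alice = 9.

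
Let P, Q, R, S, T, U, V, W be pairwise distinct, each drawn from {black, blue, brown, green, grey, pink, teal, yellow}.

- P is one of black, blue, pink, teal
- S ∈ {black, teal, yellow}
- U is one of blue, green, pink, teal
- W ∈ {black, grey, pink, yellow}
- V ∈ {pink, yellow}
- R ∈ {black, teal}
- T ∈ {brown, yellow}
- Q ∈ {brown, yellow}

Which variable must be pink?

V

The 8 variables draw from only 8 values {black, blue, brown, green, grey, pink, teal, yellow}, so each is used; only U can be green, hence U = green.
Among the 7 still-open variables, blue fits only P (and all 7 values in {black, blue, brown, grey, pink, teal, yellow} must be used), so P = blue.
The 6 still-open variables draw from only 6 values {black, brown, grey, pink, teal, yellow}, so each is used; only W can be grey, hence W = grey.
The 5 still-open variables draw from only 5 values {black, brown, pink, teal, yellow}, so each is used; only V can be pink, hence V = pink.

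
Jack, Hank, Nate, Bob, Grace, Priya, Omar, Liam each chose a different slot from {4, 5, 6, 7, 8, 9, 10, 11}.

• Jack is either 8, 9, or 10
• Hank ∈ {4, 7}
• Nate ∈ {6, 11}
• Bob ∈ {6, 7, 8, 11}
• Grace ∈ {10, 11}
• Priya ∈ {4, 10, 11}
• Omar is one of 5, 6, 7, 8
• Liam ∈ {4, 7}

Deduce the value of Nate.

The 8 variables together cover exactly {4, 5, 6, 7, 8, 9, 10, 11} — 8 values for 8 variables — and 5 appears only in Omar's list, so Omar = 5.
Among the 7 still-open variables, 9 fits only Jack (and all 7 values in {4, 6, 7, 8, 9, 10, 11} must be used), so Jack = 9.
The 6 still-open variables draw from only 6 values {4, 6, 7, 8, 10, 11}, so each is used; only Bob can be 8, hence Bob = 8.
The 5 still-open variables together cover exactly {4, 6, 7, 10, 11} — 5 values for 5 variables — and 6 appears only in Nate's list, so Nate = 6.

6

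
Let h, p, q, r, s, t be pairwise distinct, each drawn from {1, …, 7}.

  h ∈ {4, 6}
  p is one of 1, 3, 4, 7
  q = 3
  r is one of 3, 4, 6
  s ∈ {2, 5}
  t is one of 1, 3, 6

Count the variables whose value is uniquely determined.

3

q must be 3 (only option left). Remove 3 from p, r, t.
The 2 variables h and r are confined to {4, 6}, which locks those values in; drop them from p, t.
t's domain is down to {1}, so t = 1. Strike 1 from p.
p's domain is down to {7}, so p = 7.
Determined: p=7, q=3, t=1. The other variables each still have more than one consistent value. That makes 3.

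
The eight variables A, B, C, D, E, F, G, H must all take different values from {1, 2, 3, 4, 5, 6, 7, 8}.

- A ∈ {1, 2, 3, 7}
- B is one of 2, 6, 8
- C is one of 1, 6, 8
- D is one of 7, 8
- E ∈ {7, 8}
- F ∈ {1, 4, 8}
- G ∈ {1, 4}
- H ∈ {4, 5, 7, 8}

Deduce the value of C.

The 8 variables together cover exactly {1, 2, 3, 4, 5, 6, 7, 8} — 8 values for 8 variables — and 3 appears only in A's list, so A = 3.
The 7 still-open variables together cover exactly {1, 2, 4, 5, 6, 7, 8} — 7 values for 7 variables — and 2 appears only in B's list, so B = 2.
The 6 still-open variables draw from only 6 values {1, 4, 5, 6, 7, 8}, so each is used; only H can be 5, hence H = 5.
The 5 still-open variables draw from only 5 values {1, 4, 6, 7, 8}, so each is used; only C can be 6, hence C = 6.

6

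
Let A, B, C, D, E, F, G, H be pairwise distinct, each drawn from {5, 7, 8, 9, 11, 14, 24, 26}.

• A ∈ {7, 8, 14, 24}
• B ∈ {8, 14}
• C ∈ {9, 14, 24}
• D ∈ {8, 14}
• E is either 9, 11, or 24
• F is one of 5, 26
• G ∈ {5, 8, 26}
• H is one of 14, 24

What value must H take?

24

The 8 variables draw from only 8 values {5, 7, 8, 9, 11, 14, 24, 26}, so each is used; only A can be 7, hence A = 7.
The 7 still-open variables together cover exactly {5, 8, 9, 11, 14, 24, 26} — 7 values for 7 variables — and 11 appears only in E's list, so E = 11.
The 6 still-open variables draw from only 6 values {5, 8, 9, 14, 24, 26}, so each is used; only C can be 9, hence C = 9.
The 5 still-open variables together cover exactly {5, 8, 14, 24, 26} — 5 values for 5 variables — and 24 appears only in H's list, so H = 24.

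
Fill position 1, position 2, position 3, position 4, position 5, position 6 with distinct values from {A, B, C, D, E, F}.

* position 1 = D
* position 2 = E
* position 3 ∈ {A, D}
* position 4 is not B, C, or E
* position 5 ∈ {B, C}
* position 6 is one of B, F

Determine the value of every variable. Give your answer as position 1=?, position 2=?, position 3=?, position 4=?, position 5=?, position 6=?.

position 1=D, position 2=E, position 3=A, position 4=F, position 5=C, position 6=B

position 1 has just one choice, so position 1 = D. So position 3, position 4 can't be D.
That leaves position 2 = E.
position 3 must be A (only option left). Remove A from position 4.
position 4 must be F (only option left). Eliminate F elsewhere: position 6.
position 6 must be B (only option left). So position 5 can't be B.
position 5's domain is down to {C}, so position 5 = C.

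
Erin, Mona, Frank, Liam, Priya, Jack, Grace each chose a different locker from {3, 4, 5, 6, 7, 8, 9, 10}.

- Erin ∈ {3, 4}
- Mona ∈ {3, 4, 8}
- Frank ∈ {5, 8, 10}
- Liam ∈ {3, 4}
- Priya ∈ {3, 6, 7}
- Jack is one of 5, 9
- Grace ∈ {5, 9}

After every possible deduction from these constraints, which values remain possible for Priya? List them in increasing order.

Erin and Liam between them cover only {3, 4} — a naked pair. Remove those values from Mona, Priya.
That leaves Mona = 8. So Frank can't be 8.
Jack and Grace share exactly the 2 values {5, 9}; by pigeonhole those values go to them, so strike 5, 9 from Frank.
Frank must be 10 (only option left).
No further eliminations apply; Priya can still be any of 6, 7.

6, 7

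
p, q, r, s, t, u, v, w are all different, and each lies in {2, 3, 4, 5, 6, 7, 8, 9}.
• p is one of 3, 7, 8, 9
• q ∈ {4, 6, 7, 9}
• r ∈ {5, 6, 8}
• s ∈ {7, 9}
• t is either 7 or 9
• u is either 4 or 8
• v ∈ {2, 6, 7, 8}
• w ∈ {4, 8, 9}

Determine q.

The 8 variables draw from only 8 values {2, 3, 4, 5, 6, 7, 8, 9}, so each is used; only v can be 2, hence v = 2.
Among the 7 still-open variables, 3 fits only p (and all 7 values in {3, 4, 5, 6, 7, 8, 9} must be used), so p = 3.
Among the 6 still-open variables, 5 fits only r (and all 6 values in {4, 5, 6, 7, 8, 9} must be used), so r = 5.
The 5 still-open variables draw from only 5 values {4, 6, 7, 8, 9}, so each is used; only q can be 6, hence q = 6.

6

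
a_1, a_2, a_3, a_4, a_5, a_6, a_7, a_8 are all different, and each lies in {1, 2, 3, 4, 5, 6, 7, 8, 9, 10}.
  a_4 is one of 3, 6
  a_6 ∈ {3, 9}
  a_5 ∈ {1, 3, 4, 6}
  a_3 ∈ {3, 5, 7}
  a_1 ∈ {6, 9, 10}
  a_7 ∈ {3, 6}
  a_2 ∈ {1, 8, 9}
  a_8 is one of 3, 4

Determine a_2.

8

The 2 variables a_4 and a_7 are confined to {3, 6}, which locks those values in; drop them from a_1, a_3, a_5, a_6, a_8.
That leaves a_6 = 9. So a_1, a_2 can't be 9.
a_8's domain is down to {4}, so a_8 = 4. Remove 4 from a_5.
That leaves a_1 = 10.
a_5 has just one choice, so a_5 = 1. So a_2 can't be 1.
So a_2 = 8.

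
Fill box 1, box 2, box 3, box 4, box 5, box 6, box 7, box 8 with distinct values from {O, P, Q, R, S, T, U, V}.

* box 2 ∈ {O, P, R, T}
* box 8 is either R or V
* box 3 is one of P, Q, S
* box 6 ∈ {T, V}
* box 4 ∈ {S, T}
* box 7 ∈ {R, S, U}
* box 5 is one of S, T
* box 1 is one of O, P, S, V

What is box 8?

R

The 8 variables draw from only 8 values {O, P, Q, R, S, T, U, V}, so each is used; only box 3 can be Q, hence box 3 = Q.
The 7 still-open variables together cover exactly {O, P, R, S, T, U, V} — 7 values for 7 variables — and U appears only in box 7's list, so box 7 = U.
The 2 variables box 4 and box 5 are confined to {S, T}, which locks those values in; drop them from box 1, box 2, box 6.
That leaves box 6 = V. So box 1, box 8 can't be V.
So box 8 = R.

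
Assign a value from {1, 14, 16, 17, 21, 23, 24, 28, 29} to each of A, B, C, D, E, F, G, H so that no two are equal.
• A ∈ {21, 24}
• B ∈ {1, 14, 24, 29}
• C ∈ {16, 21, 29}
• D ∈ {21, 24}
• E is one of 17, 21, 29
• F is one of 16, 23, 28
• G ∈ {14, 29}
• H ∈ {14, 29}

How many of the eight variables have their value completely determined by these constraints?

The 2 variables A and D are confined to {21, 24}, which locks those values in; drop them from B, C, E.
The 2 variables G and H are confined to {14, 29}, which locks those values in; drop them from B, C, E.
That leaves B = 1.
That leaves C = 16. So F can't be 16.
E's domain is down to {17}, so E = 17.
Determined: B=1, C=16, E=17. The other variables each still have more than one consistent value. That makes 3.

3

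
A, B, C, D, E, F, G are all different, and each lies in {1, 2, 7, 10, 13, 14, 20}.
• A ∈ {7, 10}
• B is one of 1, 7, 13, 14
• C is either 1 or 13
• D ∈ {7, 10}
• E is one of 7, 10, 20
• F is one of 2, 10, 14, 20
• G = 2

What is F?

14

G must be 2 (only option left). Strike 2 from F.
The 2 variables A and D are confined to {7, 10}, which locks those values in; drop them from B, E, F.
E's domain is down to {20}, so E = 20. Remove 20 from F.
So F = 14.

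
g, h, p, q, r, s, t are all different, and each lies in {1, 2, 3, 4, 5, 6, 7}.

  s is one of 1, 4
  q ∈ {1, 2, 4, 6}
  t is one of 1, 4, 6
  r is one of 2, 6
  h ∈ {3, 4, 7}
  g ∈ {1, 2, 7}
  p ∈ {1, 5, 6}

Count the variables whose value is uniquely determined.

3

Among the 7 variables, 3 fits only h (and all 7 values in {1, 2, 3, 4, 5, 6, 7} must be used), so h = 3.
Among the 6 still-open variables, 5 fits only p (and all 6 values in {1, 2, 4, 5, 6, 7} must be used), so p = 5.
Among the 5 still-open variables, 7 fits only g (and all 5 values in {1, 2, 4, 6, 7} must be used), so g = 7.
Determined: g=7, h=3, p=5. The other variables each still have more than one consistent value. That makes 3.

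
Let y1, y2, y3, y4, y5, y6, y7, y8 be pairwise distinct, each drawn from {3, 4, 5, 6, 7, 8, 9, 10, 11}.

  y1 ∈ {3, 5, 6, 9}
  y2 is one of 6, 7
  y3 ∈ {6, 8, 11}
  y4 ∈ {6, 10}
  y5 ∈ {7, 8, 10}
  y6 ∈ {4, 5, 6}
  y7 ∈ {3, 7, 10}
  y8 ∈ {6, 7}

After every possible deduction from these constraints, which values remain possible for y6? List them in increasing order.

y2 and y8 between them cover only {6, 7} — a naked pair. Remove those values from y1, y3, y4, y5, y6, y7.
y4's domain is down to {10}, so y4 = 10. Remove 10 from y5, y7.
y5's domain is down to {8}, so y5 = 8. Eliminate 8 elsewhere: y3.
y7 has just one choice, so y7 = 3. Strike 3 from y1.
That leaves y3 = 11.
No further eliminations apply; y6 can still be any of 4, 5.

4, 5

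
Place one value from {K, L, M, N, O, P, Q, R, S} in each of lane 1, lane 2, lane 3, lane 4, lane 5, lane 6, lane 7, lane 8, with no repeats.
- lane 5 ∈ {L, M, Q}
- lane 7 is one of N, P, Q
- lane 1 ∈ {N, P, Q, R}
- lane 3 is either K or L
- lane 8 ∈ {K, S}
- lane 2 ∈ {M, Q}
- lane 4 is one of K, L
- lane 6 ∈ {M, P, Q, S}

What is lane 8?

Among the 8 variables, R fits only lane 1 (and all 8 values in {K, L, M, N, P, Q, R, S} must be used), so lane 1 = R.
The 7 still-open variables together cover exactly {K, L, M, N, P, Q, S} — 7 values for 7 variables — and N appears only in lane 7's list, so lane 7 = N.
The 6 still-open variables together cover exactly {K, L, M, P, Q, S} — 6 values for 6 variables — and P appears only in lane 6's list, so lane 6 = P.
The 5 still-open variables draw from only 5 values {K, L, M, Q, S}, so each is used; only lane 8 can be S, hence lane 8 = S.

S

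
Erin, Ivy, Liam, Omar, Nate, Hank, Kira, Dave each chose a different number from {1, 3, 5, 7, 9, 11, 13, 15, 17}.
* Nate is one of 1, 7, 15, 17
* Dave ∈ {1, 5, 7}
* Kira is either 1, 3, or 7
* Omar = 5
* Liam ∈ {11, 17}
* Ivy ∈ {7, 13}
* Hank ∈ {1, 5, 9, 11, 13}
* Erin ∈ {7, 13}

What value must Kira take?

Omar must be 5 (only option left). Strike 5 from Hank, Dave.
Erin and Ivy share exactly the 2 values {7, 13}; by pigeonhole those values go to them, so strike 7, 13 from Nate, Hank, Kira, Dave.
Dave's domain is down to {1}, so Dave = 1. Strike 1 from Nate, Hank, Kira.
So Kira = 3.

3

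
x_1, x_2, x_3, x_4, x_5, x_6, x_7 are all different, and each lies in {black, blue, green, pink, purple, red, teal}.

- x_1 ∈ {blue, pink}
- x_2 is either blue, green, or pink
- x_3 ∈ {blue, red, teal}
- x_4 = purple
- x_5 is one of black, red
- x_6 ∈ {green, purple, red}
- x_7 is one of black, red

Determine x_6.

x_4's domain is down to {purple}, so x_4 = purple. Eliminate purple elsewhere: x_6.
The 6 still-open variables draw from only 6 values {black, blue, green, pink, red, teal}, so each is used; only x_3 can be teal, hence x_3 = teal.
x_5 and x_7 share exactly the 2 values {black, red}; by pigeonhole those values go to them, so strike black, red from x_6.
So x_6 = green.

green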